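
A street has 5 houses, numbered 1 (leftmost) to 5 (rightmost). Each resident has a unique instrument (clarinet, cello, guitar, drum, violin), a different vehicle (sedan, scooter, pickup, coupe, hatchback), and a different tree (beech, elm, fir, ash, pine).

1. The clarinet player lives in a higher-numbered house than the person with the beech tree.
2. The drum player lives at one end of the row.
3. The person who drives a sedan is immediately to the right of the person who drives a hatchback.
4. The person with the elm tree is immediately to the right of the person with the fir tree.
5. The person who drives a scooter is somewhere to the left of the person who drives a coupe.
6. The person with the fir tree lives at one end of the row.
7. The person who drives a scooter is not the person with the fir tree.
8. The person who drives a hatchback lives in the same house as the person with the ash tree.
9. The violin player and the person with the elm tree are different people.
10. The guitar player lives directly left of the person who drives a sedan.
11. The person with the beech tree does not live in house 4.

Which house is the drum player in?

1

Clue 6 places the person with the fir tree in house 1.
From clue 4, the person with the elm tree must be in house 2.
So house 1 gets pickup for vehicle.
So house 5 gets pine for tree.
That leaves scooter as the vehicle for house 2.
That leaves beech as the tree for house 3.
That leaves ash as the tree for house 4.
Clue 8: the person who drives a hatchback is in house 4.
So house 2 gets cello for instrument.
So house 3 gets coupe for vehicle.
House 5 vehicle: only sedan fits.
Clue 10 places the guitar player in house 4.
House 3 instrument: only violin fits.
So house 1 gets drum for instrument.
So house 5 gets clarinet for instrument.
So: house 1 = drum/pickup/fir, house 2 = cello/scooter/elm, house 3 = violin/coupe/beech, house 4 = guitar/hatchback/ash, house 5 = clarinet/sedan/pine.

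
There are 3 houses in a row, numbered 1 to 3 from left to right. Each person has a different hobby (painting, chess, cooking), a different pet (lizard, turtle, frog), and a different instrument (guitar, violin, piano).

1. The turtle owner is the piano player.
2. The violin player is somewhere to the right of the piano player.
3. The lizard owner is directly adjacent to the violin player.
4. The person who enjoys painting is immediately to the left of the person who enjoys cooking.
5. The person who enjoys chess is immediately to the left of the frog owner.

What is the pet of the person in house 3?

lizard

So house 3 gets cooking for hobby.
Clue 4: the person who enjoys painting is in house 2.
So house 1 gets chess for hobby.
From clue 5, the frog owner must be in house 2.
The only pet still possible for house 3 is lizard.
Clue 1: the piano player is in house 1.
Clue 3: the violin player is in house 2.
House 1's pet must be turtle (nothing else left).
The only instrument still possible for house 3 is guitar.
So: house 1 = chess/turtle/piano, house 2 = painting/frog/violin, house 3 = cooking/lizard/guitar.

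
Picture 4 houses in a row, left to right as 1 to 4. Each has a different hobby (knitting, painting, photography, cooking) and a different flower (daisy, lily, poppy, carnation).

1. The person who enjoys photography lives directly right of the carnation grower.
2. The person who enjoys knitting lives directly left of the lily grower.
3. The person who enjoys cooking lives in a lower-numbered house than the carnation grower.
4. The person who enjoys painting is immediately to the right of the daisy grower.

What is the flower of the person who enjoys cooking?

daisy

The person who enjoys cooking is narrowed to house 1 or 2; consider each.
Placing it in house 2 leads to a contradiction, so it's in house 1.
The person who enjoys knitting is narrowed to house 2 or 3; consider each.
Placing it in house 2 leads to a contradiction, so it's in house 3.
By clue 2, the lily grower is in house 4.
That leaves painting as the hobby for house 2.
House 4 hobby: only photography fits.
The carnation grower is in house 3 (clue 1).
The daisy grower is in house 1 (clue 4).
So house 2 gets poppy for flower.
So: house 1 = cooking/daisy, house 2 = painting/poppy, house 3 = knitting/carnation, house 4 = photography/lily.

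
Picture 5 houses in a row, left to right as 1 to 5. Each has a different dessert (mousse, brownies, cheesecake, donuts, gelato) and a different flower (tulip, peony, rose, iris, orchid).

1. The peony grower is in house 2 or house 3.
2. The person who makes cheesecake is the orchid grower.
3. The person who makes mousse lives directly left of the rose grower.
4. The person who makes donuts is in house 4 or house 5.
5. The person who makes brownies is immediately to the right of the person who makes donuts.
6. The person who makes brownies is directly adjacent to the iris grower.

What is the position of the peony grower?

Clue 5 places the person who makes brownies in house 5.
By clue 5, the person who makes donuts is in house 4.
By clue 6, the iris grower is in house 4.
The only flower still possible for house 5 is tulip.
So house 1 gets orchid for flower.
From clue 2, the person who makes cheesecake must be in house 1.
House 3 dessert: only gelato fits.
By clue 3, the rose grower is in house 3.
House 2's dessert must be mousse (nothing else left).
The only flower still possible for house 2 is peony.
So: house 1 = cheesecake/orchid, house 2 = mousse/peony, house 3 = gelato/rose, house 4 = donuts/iris, house 5 = brownies/tulip.

2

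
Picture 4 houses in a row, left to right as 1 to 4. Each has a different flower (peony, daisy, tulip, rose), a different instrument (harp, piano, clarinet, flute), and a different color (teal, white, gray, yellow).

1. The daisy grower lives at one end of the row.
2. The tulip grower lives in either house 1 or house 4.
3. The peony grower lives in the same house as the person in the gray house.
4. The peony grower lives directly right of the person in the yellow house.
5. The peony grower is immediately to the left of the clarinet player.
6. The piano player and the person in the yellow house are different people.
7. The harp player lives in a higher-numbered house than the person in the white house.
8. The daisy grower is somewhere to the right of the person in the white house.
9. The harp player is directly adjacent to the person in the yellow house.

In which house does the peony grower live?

By clue 8, the daisy grower is in house 4.
That leaves tulip as the flower for house 1.
House 4 color: only teal fits.
House 3's color must be gray (nothing else left).
Clue 3 places the peony grower in house 3.
From clue 4, the person in the yellow house must be in house 2.
From clue 5, the clarinet player must be in house 4.
From clue 9, the harp player must be in house 3.
That leaves rose as the flower for house 2.
House 2 instrument: only flute fits.
So house 1 gets white for color.
The only instrument still possible for house 1 is piano.
So: house 1 = tulip/piano/white, house 2 = rose/flute/yellow, house 3 = peony/harp/gray, house 4 = daisy/clarinet/teal.

3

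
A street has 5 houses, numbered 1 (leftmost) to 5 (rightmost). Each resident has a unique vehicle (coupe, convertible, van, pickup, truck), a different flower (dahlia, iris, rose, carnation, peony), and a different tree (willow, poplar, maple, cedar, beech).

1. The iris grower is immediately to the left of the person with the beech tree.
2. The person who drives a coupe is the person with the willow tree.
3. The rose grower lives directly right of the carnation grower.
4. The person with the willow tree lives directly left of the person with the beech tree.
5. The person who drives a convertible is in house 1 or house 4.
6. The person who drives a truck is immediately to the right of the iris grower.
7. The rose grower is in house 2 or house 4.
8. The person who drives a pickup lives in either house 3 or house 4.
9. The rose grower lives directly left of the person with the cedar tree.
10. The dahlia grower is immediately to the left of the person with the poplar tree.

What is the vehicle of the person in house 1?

The only flower still possible for house 5 is peony.
The person who drives a convertible is narrowed to house 1 or 4; consider each.
Placing it in house 1 leads to a contradiction, so it's in house 4.
So house 3 gets pickup for vehicle.
From clue 1, the iris grower must be in house 1.
Clue 1 places the person with the beech tree in house 2.
The person with the willow tree is in house 1 (clue 4).
From clue 6, the person who drives a truck must be in house 2.
House 5's vehicle must be van (nothing else left).
So house 3 gets carnation for flower.
From clue 3, the rose grower must be in house 4.
Clue 9 places the person with the cedar tree in house 5.
So house 1 gets coupe for vehicle.
So house 2 gets dahlia for flower.
That leaves maple as the tree for house 4.
House 3 tree: only poplar fits.
So: house 1 = coupe/iris/willow, house 2 = truck/dahlia/beech, house 3 = pickup/carnation/poplar, house 4 = convertible/rose/maple, house 5 = van/peony/cedar.

coupe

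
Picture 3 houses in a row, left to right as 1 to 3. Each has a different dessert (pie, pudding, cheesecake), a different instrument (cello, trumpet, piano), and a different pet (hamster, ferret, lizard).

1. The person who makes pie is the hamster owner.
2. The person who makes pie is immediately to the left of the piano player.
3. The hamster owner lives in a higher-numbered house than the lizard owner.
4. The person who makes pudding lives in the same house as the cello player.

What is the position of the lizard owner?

Clue 1 places the person who makes pie in house 2.
Clue 1: the hamster owner is in house 2.
The piano player is in house 3 (clue 2).
Clue 3: the lizard owner is in house 1.
House 3's pet must be ferret (nothing else left).
Clue 4 places the person who makes pudding in house 1.
By clue 4, the cello player is in house 1.
That leaves cheesecake as the dessert for house 3.
The only instrument still possible for house 2 is trumpet.
So: house 1 = pudding/cello/lizard, house 2 = pie/trumpet/hamster, house 3 = cheesecake/piano/ferret.

1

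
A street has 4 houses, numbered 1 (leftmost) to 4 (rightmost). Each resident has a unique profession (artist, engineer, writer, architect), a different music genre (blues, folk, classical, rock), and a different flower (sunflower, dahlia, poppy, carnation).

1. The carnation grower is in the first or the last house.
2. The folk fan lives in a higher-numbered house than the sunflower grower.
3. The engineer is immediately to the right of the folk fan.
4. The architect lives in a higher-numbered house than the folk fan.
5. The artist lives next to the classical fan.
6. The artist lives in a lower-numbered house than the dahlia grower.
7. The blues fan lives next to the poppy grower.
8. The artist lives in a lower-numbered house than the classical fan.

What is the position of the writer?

The architect is narrowed to house 3 or 4; consider each.
Placing it in house 3 leads to a contradiction, so it's in house 4.
From clue 3, the folk fan must be in house 2.
House 3's profession must be engineer (nothing else left).
The sunflower grower is in house 1 (clue 2).
From clue 5, the artist must be in house 2.
Clue 5: the classical fan is in house 3.
House 1's profession must be writer (nothing else left).
House 2 flower: only poppy fits.
That leaves dahlia as the flower for house 3.
House 4 flower: only carnation fits.
Clue 7 places the blues fan in house 1.
The only music genre still possible for house 4 is rock.
So: house 1 = writer/blues/sunflower, house 2 = artist/folk/poppy, house 3 = engineer/classical/dahlia, house 4 = architect/rock/carnation.

1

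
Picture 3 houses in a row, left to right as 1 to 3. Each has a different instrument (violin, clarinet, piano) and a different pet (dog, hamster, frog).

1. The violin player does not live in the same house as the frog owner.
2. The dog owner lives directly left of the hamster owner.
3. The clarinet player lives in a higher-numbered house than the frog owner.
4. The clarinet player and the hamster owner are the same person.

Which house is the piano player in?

1

The only pet still possible for house 3 is hamster.
By clue 2, the dog owner is in house 2.
From clue 4, the clarinet player must be in house 3.
House 1's pet must be frog (nothing else left).
Clue 1: the violin player is in house 2.
House 1's instrument must be piano (nothing else left).
So: house 1 = piano/frog, house 2 = violin/dog, house 3 = clarinet/hamster.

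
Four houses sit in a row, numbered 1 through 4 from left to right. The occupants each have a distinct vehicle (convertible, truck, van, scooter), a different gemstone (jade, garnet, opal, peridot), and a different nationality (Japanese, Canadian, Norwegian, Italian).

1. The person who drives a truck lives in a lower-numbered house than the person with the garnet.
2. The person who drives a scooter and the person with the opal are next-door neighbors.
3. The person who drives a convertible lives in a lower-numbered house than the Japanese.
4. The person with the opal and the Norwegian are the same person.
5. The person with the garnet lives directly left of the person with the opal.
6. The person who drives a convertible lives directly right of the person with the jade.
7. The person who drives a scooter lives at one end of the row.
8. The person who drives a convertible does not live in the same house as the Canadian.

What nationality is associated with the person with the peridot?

From clue 2, the person who drives a scooter must be in house 4.
Clue 2 places the person with the opal in house 3.
Clue 4: the Norwegian is in house 3.
Clue 5: the person with the garnet is in house 2.
So house 4 gets peridot for gemstone.
The person who drives a truck is in house 1 (clue 1).
Clue 6 places the person who drives a convertible in house 2.
House 3 vehicle: only van fits.
House 1 gemstone: only jade fits.
So house 1 gets Canadian for nationality.
The only nationality still possible for house 2 is Italian.
House 4 nationality: only Japanese fits.
So: house 1 = truck/jade/Canadian, house 2 = convertible/garnet/Italian, house 3 = van/opal/Norwegian, house 4 = scooter/peridot/Japanese.

Japanese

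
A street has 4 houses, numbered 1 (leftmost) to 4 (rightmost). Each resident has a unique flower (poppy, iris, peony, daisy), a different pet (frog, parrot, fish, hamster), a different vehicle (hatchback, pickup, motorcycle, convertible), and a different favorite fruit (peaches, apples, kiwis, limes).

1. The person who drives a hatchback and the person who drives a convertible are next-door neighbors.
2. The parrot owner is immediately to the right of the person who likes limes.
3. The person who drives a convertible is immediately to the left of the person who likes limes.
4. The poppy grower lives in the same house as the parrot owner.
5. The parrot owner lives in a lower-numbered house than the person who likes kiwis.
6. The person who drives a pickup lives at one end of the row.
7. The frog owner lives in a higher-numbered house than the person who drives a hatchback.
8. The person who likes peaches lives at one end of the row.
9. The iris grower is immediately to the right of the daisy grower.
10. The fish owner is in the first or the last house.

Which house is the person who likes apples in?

By clue 2, the parrot owner is in house 3.
Clue 2: the person who likes limes is in house 2.
By clue 3, the person who drives a convertible is in house 1.
The poppy grower is in house 3 (clue 4).
From clue 5, the person who likes kiwis must be in house 4.
So house 3 gets apples for favorite fruit.
From clue 1, the person who drives a hatchback must be in house 2.
The frog owner is in house 4 (clue 7).
Clue 9: the iris grower is in house 2.
By clue 9, the daisy grower is in house 1.
House 4's flower must be peony (nothing else left).
House 1's pet must be fish (nothing else left).
That leaves hamster as the pet for house 2.
So house 3 gets motorcycle for vehicle.
That leaves pickup as the vehicle for house 4.
That leaves peaches as the favorite fruit for house 1.
So: house 1 = daisy/fish/convertible/peaches, house 2 = iris/hamster/hatchback/limes, house 3 = poppy/parrot/motorcycle/apples, house 4 = peony/frog/pickup/kiwis.

3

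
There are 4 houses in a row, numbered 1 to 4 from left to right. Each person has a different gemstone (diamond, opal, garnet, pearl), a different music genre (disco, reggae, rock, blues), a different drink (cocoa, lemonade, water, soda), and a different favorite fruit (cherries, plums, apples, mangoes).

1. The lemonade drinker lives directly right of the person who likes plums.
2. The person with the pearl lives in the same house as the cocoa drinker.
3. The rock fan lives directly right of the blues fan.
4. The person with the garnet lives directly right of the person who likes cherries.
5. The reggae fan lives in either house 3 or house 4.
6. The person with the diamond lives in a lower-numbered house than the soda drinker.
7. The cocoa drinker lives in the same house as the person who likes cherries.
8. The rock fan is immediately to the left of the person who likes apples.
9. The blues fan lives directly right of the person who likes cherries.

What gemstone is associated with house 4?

So house 1 gets disco for music genre.
The only music genre still possible for house 4 is reggae.
The rock fan is in house 3 (clue 3).
By clue 3, the blues fan is in house 2.
The person who likes apples is in house 4 (clue 8).
Clue 9: the person who likes cherries is in house 1.
The only gemstone still possible for house 4 is opal.
The person with the garnet is in house 2 (clue 4).
By clue 7, the cocoa drinker is in house 1.
House 1's gemstone must be pearl (nothing else left).
That leaves diamond as the gemstone for house 3.
The soda drinker is in house 4 (clue 6).
That leaves water as the drink for house 2.
House 3 drink: only lemonade fits.
From clue 1, the person who likes plums must be in house 2.
The only favorite fruit still possible for house 3 is mangoes.
So: house 1 = pearl/disco/cocoa/cherries, house 2 = garnet/blues/water/plums, house 3 = diamond/rock/lemonade/mangoes, house 4 = opal/reggae/soda/apples.

opal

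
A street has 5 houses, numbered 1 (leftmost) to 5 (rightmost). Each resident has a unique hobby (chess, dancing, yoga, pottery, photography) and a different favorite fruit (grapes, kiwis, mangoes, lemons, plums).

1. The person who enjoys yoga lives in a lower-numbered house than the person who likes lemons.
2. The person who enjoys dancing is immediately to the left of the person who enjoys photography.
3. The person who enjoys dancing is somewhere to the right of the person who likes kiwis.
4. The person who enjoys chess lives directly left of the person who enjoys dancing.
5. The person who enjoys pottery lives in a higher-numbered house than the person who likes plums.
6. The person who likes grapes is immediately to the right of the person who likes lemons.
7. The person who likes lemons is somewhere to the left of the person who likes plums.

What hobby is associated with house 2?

chess

House 5's favorite fruit must be mangoes (nothing else left).
House 1's favorite fruit must be kiwis (nothing else left).
House 2 favorite fruit: only lemons fits.
Clue 1 places the person who enjoys yoga in house 1.
From clue 6, the person who likes grapes must be in house 3.
House 4 favorite fruit: only plums fits.
Clue 5: the person who enjoys pottery is in house 5.
The only hobby still possible for house 2 is chess.
Clue 2 places the person who enjoys dancing in house 3.
The person who enjoys photography is in house 4 (clue 2).
So: house 1 = yoga/kiwis, house 2 = chess/lemons, house 3 = dancing/grapes, house 4 = photography/plums, house 5 = pottery/mangoes.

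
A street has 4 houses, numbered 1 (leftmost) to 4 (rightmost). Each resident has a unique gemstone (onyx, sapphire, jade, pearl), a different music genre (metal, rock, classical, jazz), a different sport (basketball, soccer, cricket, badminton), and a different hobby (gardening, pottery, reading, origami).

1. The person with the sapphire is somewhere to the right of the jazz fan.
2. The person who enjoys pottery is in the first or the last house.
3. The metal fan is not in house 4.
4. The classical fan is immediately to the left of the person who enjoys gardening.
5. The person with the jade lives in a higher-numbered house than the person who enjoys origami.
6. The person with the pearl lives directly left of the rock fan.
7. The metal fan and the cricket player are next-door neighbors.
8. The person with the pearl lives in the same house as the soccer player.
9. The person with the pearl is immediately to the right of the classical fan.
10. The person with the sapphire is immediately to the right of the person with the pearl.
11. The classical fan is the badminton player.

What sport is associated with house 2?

That leaves onyx as the gemstone for house 1.
So house 4 gets rock for music genre.
Clue 6: the person with the pearl is in house 3.
By clue 8, the soccer player is in house 3.
Clue 9: the classical fan is in house 2.
The person with the sapphire is in house 4 (clue 10).
The badminton player is in house 2 (clue 11).
So house 2 gets jade for gemstone.
The person who enjoys gardening is in house 3 (clue 4).
From clue 5, the person who enjoys origami must be in house 1.
The metal fan is in house 3 (clue 7).
Clue 7: the cricket player is in house 4.
The only music genre still possible for house 1 is jazz.
So house 1 gets basketball for sport.
The only hobby still possible for house 2 is reading.
That leaves pottery as the hobby for house 4.
So: house 1 = onyx/jazz/basketball/origami, house 2 = jade/classical/badminton/reading, house 3 = pearl/metal/soccer/gardening, house 4 = sapphire/rock/cricket/pottery.

badminton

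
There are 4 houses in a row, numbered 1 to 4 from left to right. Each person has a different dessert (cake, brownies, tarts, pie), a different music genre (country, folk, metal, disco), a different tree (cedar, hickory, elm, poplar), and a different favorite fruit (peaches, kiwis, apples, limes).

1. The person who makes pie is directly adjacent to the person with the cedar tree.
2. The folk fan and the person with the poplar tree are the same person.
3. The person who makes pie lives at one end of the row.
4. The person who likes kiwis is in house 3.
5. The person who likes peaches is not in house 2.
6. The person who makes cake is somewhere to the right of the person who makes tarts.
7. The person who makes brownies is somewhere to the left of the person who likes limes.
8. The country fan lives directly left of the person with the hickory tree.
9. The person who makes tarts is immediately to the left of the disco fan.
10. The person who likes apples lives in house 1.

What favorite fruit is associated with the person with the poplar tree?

Clue 4: the person who likes kiwis is in house 3.
Clue 10 places the person who likes apples in house 1.
So house 2 gets limes for favorite fruit.
So house 4 gets peaches for favorite fruit.
By clue 7, the person who makes brownies is in house 1.
House 4 dessert: only pie fits.
The person with the cedar tree is in house 3 (clue 1).
By clue 6, the person who makes cake is in house 3.
Clue 6 places the person who makes tarts in house 2.
By clue 9, the disco fan is in house 3.
From clue 8, the country fan must be in house 1.
The person with the hickory tree is in house 2 (clue 8).
The folk fan is in house 4 (clue 2).
The person with the poplar tree is in house 4 (clue 2).
That leaves metal as the music genre for house 2.
So house 1 gets elm for tree.
So: house 1 = brownies/country/elm/apples, house 2 = tarts/metal/hickory/limes, house 3 = cake/disco/cedar/kiwis, house 4 = pie/folk/poplar/peaches.

peaches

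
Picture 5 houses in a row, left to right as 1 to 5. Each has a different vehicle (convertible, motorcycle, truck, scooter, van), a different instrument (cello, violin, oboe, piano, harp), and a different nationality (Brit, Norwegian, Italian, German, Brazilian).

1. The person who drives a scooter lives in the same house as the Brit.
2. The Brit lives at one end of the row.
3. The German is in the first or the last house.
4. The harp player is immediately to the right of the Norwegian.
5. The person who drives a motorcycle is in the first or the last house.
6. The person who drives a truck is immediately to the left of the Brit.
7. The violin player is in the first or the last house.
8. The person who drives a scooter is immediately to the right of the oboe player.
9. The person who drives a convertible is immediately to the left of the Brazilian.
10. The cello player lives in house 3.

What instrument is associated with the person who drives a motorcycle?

violin

The person who drives a truck is in house 4 (clue 6).
Clue 6: the Brit is in house 5.
From clue 10, the cello player must be in house 3.
House 1's nationality must be German (nothing else left).
Clue 1 places the person who drives a scooter in house 5.
Clue 8 places the oboe player in house 4.
So house 2 gets piano for instrument.
House 5's instrument must be harp (nothing else left).
From clue 4, the Norwegian must be in house 4.
House 1's vehicle must be motorcycle (nothing else left).
The only instrument still possible for house 1 is violin.
Clue 9: the person who drives a convertible is in house 2.
By clue 9, the Brazilian is in house 3.
So house 3 gets van for vehicle.
House 2's nationality must be Italian (nothing else left).
So: house 1 = motorcycle/violin/German, house 2 = convertible/piano/Italian, house 3 = van/cello/Brazilian, house 4 = truck/oboe/Norwegian, house 5 = scooter/harp/Brit.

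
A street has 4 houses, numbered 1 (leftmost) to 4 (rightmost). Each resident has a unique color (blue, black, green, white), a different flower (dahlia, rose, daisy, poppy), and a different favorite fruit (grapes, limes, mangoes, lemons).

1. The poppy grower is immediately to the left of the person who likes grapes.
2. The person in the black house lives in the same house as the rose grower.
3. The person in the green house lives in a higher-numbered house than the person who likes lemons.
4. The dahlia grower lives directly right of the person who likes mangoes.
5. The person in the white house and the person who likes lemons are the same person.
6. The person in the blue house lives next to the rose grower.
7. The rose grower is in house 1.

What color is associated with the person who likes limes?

blue

Clue 7 places the rose grower in house 1.
By clue 2, the person in the black house is in house 1.
From clue 6, the person in the blue house must be in house 2.
House 3's color must be white (nothing else left).
House 4's color must be green (nothing else left).
By clue 5, the person who likes lemons is in house 3.
Clue 1: the poppy grower is in house 3.
That leaves daisy as the flower for house 4.
House 4's favorite fruit must be grapes (nothing else left).
By clue 4, the person who likes mangoes is in house 1.
That leaves dahlia as the flower for house 2.
So house 2 gets limes for favorite fruit.
So: house 1 = black/rose/mangoes, house 2 = blue/dahlia/limes, house 3 = white/poppy/lemons, house 4 = green/daisy/grapes.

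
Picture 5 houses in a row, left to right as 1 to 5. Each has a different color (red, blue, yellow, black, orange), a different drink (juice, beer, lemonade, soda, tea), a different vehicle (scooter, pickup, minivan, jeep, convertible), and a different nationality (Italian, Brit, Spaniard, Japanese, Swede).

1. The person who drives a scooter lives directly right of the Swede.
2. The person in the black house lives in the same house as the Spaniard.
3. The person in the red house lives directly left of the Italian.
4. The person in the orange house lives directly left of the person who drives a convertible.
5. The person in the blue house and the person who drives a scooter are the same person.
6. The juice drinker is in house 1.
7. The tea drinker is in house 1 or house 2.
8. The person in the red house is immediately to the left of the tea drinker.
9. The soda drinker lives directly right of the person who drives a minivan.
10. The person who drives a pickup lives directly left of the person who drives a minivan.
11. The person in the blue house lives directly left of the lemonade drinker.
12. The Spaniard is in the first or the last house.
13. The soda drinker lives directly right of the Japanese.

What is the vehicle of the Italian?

Clue 6: the juice drinker is in house 1.
Clue 8 places the person in the red house in house 1.
By clue 8, the tea drinker is in house 2.
The person in the black house is in house 5 (clue 2).
By clue 2, the Spaniard is in house 5.
By clue 3, the Italian is in house 2.
That leaves jeep as the vehicle for house 1.
House 5's vehicle must be convertible (nothing else left).
Clue 4: the person in the orange house is in house 4.
So house 3 gets yellow for color.
The person who drives a scooter is in house 2 (clue 5).
From clue 11, the lemonade drinker must be in house 3.
So house 2 gets blue for color.
So house 3 gets pickup for vehicle.
So house 4 gets minivan for vehicle.
The Swede is in house 1 (clue 1).
The soda drinker is in house 5 (clue 9).
By clue 13, the Japanese is in house 4.
House 4's drink must be beer (nothing else left).
House 3 nationality: only Brit fits.
So: house 1 = red/juice/jeep/Swede, house 2 = blue/tea/scooter/Italian, house 3 = yellow/lemonade/pickup/Brit, house 4 = orange/beer/minivan/Japanese, house 5 = black/soda/convertible/Spaniard.

scooter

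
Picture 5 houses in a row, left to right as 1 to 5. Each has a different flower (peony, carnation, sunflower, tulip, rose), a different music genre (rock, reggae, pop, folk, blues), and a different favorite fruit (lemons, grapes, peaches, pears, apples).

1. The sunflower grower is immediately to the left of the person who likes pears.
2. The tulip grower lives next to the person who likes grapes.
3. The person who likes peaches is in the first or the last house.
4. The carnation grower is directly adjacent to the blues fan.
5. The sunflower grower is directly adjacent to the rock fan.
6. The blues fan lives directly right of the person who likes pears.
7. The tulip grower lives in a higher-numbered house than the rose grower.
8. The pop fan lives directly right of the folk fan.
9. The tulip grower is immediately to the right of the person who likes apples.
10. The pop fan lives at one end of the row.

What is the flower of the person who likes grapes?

The pop fan is in house 5 (clue 10).
From clue 8, the folk fan must be in house 4.
The only music genre still possible for house 3 is blues.
By clue 6, the person who likes pears is in house 2.
Clue 1: the sunflower grower is in house 1.
Clue 5 places the rock fan in house 2.
So house 1 gets reggae for music genre.
The carnation grower is narrowed to house 2 or 4; consider each.
Placing it in house 4 leads to a contradiction, so it's in house 2.
The rose grower is narrowed to house 3 or 4; consider each.
Placing it in house 4 leads to a contradiction, so it's in house 3.
The peony grower is narrowed to house 4 or 5; consider each.
Placing it in house 4 leads to a contradiction, so it's in house 5.
House 4's flower must be tulip (nothing else left).
The person who likes apples is in house 3 (clue 9).
So house 4 gets lemons for favorite fruit.
That leaves peaches as the favorite fruit for house 1.
The only favorite fruit still possible for house 5 is grapes.
So: house 1 = sunflower/reggae/peaches, house 2 = carnation/rock/pears, house 3 = rose/blues/apples, house 4 = tulip/folk/lemons, house 5 = peony/pop/grapes.

peony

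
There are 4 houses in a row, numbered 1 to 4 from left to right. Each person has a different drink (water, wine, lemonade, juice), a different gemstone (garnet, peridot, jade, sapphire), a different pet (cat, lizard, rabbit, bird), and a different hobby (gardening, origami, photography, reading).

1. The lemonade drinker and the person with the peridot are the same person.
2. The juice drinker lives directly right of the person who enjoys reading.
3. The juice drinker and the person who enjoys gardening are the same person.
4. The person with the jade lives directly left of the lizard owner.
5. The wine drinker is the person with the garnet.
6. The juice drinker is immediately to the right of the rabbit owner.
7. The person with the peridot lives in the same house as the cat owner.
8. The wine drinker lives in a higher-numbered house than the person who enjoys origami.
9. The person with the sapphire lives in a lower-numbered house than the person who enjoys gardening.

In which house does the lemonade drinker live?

The juice drinker is narrowed to house 2 or 3 or 4; consider each.
Placing it in house 2 and house 4 leads to a contradiction, so it's in house 3.
By clue 2, the person who enjoys reading is in house 2.
Clue 3: the person who enjoys gardening is in house 3.
From clue 6, the rabbit owner must be in house 2.
That leaves photography as the hobby for house 4.
The only gemstone still possible for house 3 is jade.
So house 1 gets origami for hobby.
By clue 4, the lizard owner is in house 4.
House 3's pet must be bird (nothing else left).
From clue 7, the person with the peridot must be in house 1.
The only gemstone still possible for house 2 is sapphire.
House 4's gemstone must be garnet (nothing else left).
House 1's pet must be cat (nothing else left).
The lemonade drinker is in house 1 (clue 1).
From clue 5, the wine drinker must be in house 4.
House 2's drink must be water (nothing else left).
So: house 1 = lemonade/peridot/cat/origami, house 2 = water/sapphire/rabbit/reading, house 3 = juice/jade/bird/gardening, house 4 = wine/garnet/lizard/photography.

1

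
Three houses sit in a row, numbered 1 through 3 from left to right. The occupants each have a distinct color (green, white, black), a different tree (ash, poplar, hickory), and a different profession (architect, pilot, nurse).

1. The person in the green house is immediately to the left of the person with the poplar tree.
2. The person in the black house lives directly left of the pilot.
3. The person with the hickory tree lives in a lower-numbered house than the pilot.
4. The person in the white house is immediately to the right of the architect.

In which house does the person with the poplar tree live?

2

That leaves white as the color for house 3.
From clue 4, the architect must be in house 2.
House 1's profession must be nurse (nothing else left).
That leaves pilot as the profession for house 3.
The person in the black house is in house 2 (clue 2).
So house 1 gets green for color.
Clue 1 places the person with the poplar tree in house 2.
House 1's tree must be hickory (nothing else left).
That leaves ash as the tree for house 3.
So: house 1 = green/hickory/nurse, house 2 = black/poplar/architect, house 3 = white/ash/pilot.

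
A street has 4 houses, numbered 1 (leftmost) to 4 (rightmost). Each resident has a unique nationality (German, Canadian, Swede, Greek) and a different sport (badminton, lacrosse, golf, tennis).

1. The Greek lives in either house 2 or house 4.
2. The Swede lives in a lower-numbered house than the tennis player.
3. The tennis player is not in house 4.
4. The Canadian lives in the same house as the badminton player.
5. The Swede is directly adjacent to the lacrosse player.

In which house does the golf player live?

1

The Greek is narrowed to house 2 or 4; consider each.
Placing it in house 4 leads to a contradiction, so it's in house 2.
From clue 5, the lacrosse player must be in house 2.
That leaves Swede as the nationality for house 1.
So house 3 gets tennis for sport.
Clue 4: the Canadian is in house 4.
By clue 4, the badminton player is in house 4.
So house 3 gets German for nationality.
That leaves golf as the sport for house 1.
So: house 1 = Swede/golf, house 2 = Greek/lacrosse, house 3 = German/tennis, house 4 = Canadian/badminton.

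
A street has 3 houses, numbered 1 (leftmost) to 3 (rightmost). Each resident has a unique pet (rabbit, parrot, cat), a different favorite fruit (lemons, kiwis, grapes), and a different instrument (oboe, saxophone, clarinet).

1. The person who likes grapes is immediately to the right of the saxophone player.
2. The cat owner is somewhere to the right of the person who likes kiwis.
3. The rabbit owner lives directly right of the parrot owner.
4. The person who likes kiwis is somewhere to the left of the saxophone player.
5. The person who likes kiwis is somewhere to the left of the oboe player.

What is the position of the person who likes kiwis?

Clue 4 places the person who likes kiwis in house 1.
Clue 4: the saxophone player is in house 2.
The only pet still possible for house 1 is parrot.
House 1's instrument must be clarinet (nothing else left).
The only instrument still possible for house 3 is oboe.
Clue 1: the person who likes grapes is in house 3.
Clue 3: the rabbit owner is in house 2.
House 3 pet: only cat fits.
That leaves lemons as the favorite fruit for house 2.
So: house 1 = parrot/kiwis/clarinet, house 2 = rabbit/lemons/saxophone, house 3 = cat/grapes/oboe.

1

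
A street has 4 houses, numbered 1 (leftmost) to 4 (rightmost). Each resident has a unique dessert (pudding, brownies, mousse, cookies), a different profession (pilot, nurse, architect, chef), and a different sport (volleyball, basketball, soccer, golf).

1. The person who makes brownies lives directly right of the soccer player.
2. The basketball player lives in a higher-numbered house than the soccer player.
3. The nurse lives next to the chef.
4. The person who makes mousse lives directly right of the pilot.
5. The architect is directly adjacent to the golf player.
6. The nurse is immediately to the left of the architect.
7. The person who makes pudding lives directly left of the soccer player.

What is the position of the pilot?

1

The person who makes brownies is narrowed to house 3 or 4; consider each.
Placing it in house 4 leads to a contradiction, so it's in house 3.
The soccer player is in house 2 (clue 1).
Clue 7 places the person who makes pudding in house 1.
The person who makes cookies is narrowed to house 2 or 4; consider each.
Placing it in house 2 leads to a contradiction, so it's in house 4.
House 2's dessert must be mousse (nothing else left).
The pilot is in house 1 (clue 4).
House 1 sport: only volleyball fits.
The architect is narrowed to house 3 or 4; consider each.
Placing it in house 3 leads to a contradiction, so it's in house 4.
By clue 5, the golf player is in house 3.
Clue 6 places the nurse in house 3.
So house 2 gets chef for profession.
House 4's sport must be basketball (nothing else left).
So: house 1 = pudding/pilot/volleyball, house 2 = mousse/chef/soccer, house 3 = brownies/nurse/golf, house 4 = cookies/architect/basketball.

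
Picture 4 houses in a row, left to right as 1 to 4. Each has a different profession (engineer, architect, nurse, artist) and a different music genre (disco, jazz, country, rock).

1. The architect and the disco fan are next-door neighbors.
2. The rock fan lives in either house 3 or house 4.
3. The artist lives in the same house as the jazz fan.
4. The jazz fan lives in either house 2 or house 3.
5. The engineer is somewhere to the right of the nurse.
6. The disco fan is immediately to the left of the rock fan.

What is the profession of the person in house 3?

engineer

The only music genre still possible for house 1 is country.
House 4's music genre must be rock (nothing else left).
Clue 6 places the disco fan in house 3.
So house 2 gets jazz for music genre.
By clue 3, the artist is in house 2.
House 1's profession must be nurse (nothing else left).
The only profession still possible for house 3 is engineer.
That leaves architect as the profession for house 4.
So: house 1 = nurse/country, house 2 = artist/jazz, house 3 = engineer/disco, house 4 = architect/rock.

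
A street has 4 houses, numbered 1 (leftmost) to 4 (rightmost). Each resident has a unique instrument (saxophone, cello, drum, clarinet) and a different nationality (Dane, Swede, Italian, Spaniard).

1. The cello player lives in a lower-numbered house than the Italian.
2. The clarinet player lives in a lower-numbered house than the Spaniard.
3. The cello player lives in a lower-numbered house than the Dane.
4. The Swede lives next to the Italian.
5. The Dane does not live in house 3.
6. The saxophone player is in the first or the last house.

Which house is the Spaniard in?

3

That leaves Swede as the nationality for house 1.
By clue 4, the Italian is in house 2.
House 3 nationality: only Spaniard fits.
House 4's nationality must be Dane (nothing else left).
Clue 1: the cello player is in house 1.
That leaves clarinet as the instrument for house 2.
House 3's instrument must be drum (nothing else left).
So house 4 gets saxophone for instrument.
So: house 1 = cello/Swede, house 2 = clarinet/Italian, house 3 = drum/Spaniard, house 4 = saxophone/Dane.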